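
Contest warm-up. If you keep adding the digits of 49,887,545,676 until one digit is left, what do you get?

4+9+8+8+7+5+4+5+6+7+6 = 69
6+9 = 15
1+5 = 6

6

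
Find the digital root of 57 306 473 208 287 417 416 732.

5+7+3+0+6+4+7+3+2+0+8+2+8+7+4+1+7+4+1+6+7+3+2 = 97
9+7 = 16
1+6 = 7

7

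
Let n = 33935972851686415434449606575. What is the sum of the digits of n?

142

3+3+9+3+5+9+7+2+8+5+1+6+8+6+4+1+5+4+3+4+4+4+9+6+0+6+5+7+5 = 142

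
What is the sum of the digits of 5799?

5+7+9+9 = 30

30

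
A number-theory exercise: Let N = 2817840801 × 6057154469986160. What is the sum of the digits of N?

2817840801 × 6057154469986160 = 17068097003486531553314160
Sum of its 26 digits: 96.

96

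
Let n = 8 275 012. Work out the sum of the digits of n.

25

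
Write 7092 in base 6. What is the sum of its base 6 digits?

12

7092 in base 6 is 52500.
Digit sum: 5+2+5+0+0 = 12.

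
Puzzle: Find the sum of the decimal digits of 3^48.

117

3^48 = 79766443076872509863361
Sum of its 23 digits: 117.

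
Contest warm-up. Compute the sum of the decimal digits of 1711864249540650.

63

1+7+1+1+8+6+4+2+4+9+5+4+0+6+5+0 = 63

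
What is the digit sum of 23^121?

23^121 = 587581560280191360798487435074919416703550374271084183494091002514617630710798969431674927774402546994537941351820432461813890369213410943667123772857605744326337623
Sum of its 165 digits: 725.

725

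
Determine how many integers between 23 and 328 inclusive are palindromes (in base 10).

30

The integers in [23, 328] that are palindromes (in base 10): 33, 44, 55, 66, 77, 88, …, 313, 323.
30 qualify.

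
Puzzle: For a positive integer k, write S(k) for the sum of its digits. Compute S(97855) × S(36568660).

1360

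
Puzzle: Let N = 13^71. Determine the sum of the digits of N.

13^71 = 12302064898724710532827150598154059319480431430194019567533837617701744247540837
Sum of its 80 digits: 331.

331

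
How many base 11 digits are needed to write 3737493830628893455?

18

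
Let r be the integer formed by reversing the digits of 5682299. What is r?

9922865

Reversing 5682299 gives 9922865.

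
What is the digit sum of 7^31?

7^31 = 157775382034845806615042743
Sum of its 27 digits: 115.

115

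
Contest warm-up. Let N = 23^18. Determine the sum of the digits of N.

109

23^18 = 3244150909895248285300369
Sum of its 25 digits: 109.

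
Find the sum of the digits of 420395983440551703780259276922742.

144

4+2+0+3+9+5+9+8+3+4+4+0+5+5+1+7+0+3+7+8+0+2+5+9+2+7+6+9+2+2+7+4+2 = 144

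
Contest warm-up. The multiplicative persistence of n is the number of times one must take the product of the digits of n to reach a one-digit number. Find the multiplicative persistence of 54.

54 → 20 → 0 (2 steps)

2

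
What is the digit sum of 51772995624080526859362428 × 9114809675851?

143

51772995624080526859362428 × 9114809675851 = 471901001462160668472906551423208326228
Sum of its 39 digits: 143.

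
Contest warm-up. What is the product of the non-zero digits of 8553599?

243000

8×5×5×3×5×9×9 = 243000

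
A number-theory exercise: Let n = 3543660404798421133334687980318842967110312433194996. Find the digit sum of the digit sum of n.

First digit sum: 225.
2+2+5 = 9.

9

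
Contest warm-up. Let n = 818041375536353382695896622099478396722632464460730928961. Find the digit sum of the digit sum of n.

13

First digit sum: 274.
2+7+4 = 13.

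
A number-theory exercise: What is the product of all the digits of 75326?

7×5×3×2×6 = 1260

1260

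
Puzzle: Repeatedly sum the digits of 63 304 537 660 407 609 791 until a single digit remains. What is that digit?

6+3+3+0+4+5+3+7+6+6+0+4+0+7+6+0+9+7+9+1 = 86
8+6 = 14
1+4 = 5

5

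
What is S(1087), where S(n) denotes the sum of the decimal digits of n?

16

1+0+8+7 = 16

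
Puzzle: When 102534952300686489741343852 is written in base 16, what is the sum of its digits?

202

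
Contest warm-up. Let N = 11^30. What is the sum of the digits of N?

145

11^30 = 17449402268886407318558803753801
Sum of its 32 digits: 145.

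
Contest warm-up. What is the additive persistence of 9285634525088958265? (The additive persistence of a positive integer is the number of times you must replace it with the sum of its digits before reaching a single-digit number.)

9285634525088958265 → 100 → 1 (2 steps)

2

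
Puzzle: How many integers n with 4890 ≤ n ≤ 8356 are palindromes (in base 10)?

35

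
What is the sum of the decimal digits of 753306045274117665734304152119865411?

137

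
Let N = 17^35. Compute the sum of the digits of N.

215

17^35 = 11633549665058175578832094238737833478284593
Sum of its 44 digits: 215.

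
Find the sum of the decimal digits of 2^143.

185

2^143 = 11150372599265311570767859136324180752990208
Sum of its 44 digits: 185.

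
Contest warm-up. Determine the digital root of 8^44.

The digital root of n equals n mod 9 (or 9 when 9 | n), so we need 8^44 mod 9.
8^44 ≡ 1 (mod 9), so the digital root is 1.

1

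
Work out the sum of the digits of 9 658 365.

42

9+6+5+8+3+6+5 = 42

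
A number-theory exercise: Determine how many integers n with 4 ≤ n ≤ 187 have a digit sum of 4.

9

The integers in [4, 187] that have a digit sum of 4: 4, 13, 22, 31, 40, 103, 112, 121, 130.
9 qualify.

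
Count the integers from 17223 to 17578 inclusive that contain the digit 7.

The integers in [17223, 17578] that contain the digit 7: 17223, 17224, 17225, 17226, 17227, 17228, …, 17577, 17578.
356 qualify.

356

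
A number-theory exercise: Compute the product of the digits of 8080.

8×0×8×0 = 0

0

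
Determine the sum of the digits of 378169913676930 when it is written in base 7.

66

378169913676930 in base 7 is 142440605666540634.
Digit sum: 1+4+2+4+4+0+6+0+5+6+6+6+5+4+0+6+3+4 = 66.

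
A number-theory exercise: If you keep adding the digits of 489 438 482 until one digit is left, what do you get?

5

4+8+9+4+3+8+4+8+2 = 50
5+0 = 5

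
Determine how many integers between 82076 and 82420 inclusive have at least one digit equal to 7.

The integers in [82076, 82420] that have at least one digit equal to 7: 82076, 82077, 82078, 82079, 82087, 82097, …, 82407, 82417.
65 qualify.

65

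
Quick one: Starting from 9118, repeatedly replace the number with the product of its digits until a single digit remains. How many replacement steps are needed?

3

9118 → 72 → 14 → 4 (3 steps)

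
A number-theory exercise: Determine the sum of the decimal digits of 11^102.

11^102 = 16674540931184946922783187978228460499279840752046544384107237838107532103558292289097540299192481699966121
Sum of its 107 digits: 505.

505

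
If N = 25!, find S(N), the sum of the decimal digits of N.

25! = 15511210043330985984000000
Sum of its 26 digits: 72.

72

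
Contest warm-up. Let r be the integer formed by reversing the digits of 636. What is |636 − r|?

Reverse of 636 is 636.
|636 − 636| = 0

0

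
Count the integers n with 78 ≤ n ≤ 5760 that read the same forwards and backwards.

The integers in [78, 5760] that read the same forwards and backwards: 88, 99, 101, 111, 121, 131, …, 5555, 5665.
139 qualify.

139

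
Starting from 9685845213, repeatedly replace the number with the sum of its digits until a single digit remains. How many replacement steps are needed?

9685845213 → 51 → 6 (2 steps)

2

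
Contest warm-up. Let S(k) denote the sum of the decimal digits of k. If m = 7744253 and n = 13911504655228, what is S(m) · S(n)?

S(7744253) = 7+7+4+4+2+5+3 = 32.
S(13911504655228) = 1+3+9+1+1+5+0+4+6+5+5+2+2+8 = 52.
32 · 52 = 1664.

1664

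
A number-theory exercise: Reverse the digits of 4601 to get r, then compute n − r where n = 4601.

Reverse of 4601 is 1064.
4601 − 1064 = 3537

3537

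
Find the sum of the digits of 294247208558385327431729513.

2+9+4+2+4+7+2+0+8+5+5+8+3+8+5+3+2+7+4+3+1+7+2+9+5+1+3 = 119

119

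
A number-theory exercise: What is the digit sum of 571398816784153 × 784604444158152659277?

153

571398816784153 × 784604444158152659277 = 448322051035556474958077098262037381
Sum of its 36 digits: 153.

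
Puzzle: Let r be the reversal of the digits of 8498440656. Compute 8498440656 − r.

Reverse of 8498440656 is 6560448948.
8498440656 − 6560448948 = 1937991708

1937991708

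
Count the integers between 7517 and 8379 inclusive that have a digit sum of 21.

The integers in [7517, 8379] that have a digit sum of 21: 7518, 7527, 7536, 7545, 7554, 7563, …, 8364, 8373.
67 qualify.

67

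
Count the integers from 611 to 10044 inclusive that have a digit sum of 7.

90

The integers in [611, 10044] that have a digit sum of 7: 700, 1006, 1015, 1024, 1033, 1042, …, 10033, 10042.
90 qualify.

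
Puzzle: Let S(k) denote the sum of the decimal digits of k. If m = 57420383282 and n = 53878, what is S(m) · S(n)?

1364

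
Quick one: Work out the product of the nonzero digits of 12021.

4

1×2×2×1 = 4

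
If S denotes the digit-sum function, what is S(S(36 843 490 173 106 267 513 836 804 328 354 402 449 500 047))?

10

First digit sum: 172.
1+7+2 = 10.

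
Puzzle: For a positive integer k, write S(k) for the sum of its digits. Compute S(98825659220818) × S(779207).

2336

S(98825659220818) = 9+8+8+2+5+6+5+9+2+2+0+8+1+8 = 73.
S(779207) = 7+7+9+2+0+7 = 32.
73 · 32 = 2336.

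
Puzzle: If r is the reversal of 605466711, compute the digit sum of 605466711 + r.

27

Reversal of 605466711 is 117664506; 605466711 + 117664506 = 723131217.
Digit sum of 723131217: 7+2+3+1+3+1+2+1+7 = 27.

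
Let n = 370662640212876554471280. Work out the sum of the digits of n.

96

3+7+0+6+6+2+6+4+0+2+1+2+8+7+6+5+5+4+4+7+1+2+8+0 = 96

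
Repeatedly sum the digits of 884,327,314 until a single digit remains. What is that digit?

4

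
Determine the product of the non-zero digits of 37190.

189

3×7×1×9 = 189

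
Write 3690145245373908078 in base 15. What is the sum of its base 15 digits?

3690145245373908078 in base 15 is 86613663B276B703.
Digit sum: 8+6+6+1+3+6+6+3+11+2+7+6+11+7+0+3 = 86.

86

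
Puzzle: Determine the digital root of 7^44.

4

The digital root of n equals n mod 9 (or 9 when 9 | n), so we need 7^44 mod 9.
7^44 ≡ 4 (mod 9), so the digital root is 4.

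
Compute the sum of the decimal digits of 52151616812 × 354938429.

52151616812 × 354938429 = 18510612941061268348
Sum of its 20 digits: 76.

76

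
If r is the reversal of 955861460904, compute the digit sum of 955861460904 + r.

60

Reversal of 955861460904 is 409064168559; 955861460904 + 409064168559 = 1364925629463.
Digit sum of 1364925629463: 1+3+6+4+9+2+5+6+2+9+4+6+3 = 60.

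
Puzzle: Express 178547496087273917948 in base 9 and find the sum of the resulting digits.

178547496087273917948 in base 9 is 1561507640453874875518.
Digit sum: 1+5+6+1+5+0+7+6+4+0+4+5+3+8+7+4+8+7+5+5+1+8 = 100.

100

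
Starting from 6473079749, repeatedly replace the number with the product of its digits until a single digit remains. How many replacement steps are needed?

6473079749 → 0 (1 step)

1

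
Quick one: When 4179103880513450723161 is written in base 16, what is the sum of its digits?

4179103880513450723161 in base 16 is E28CB7857C54BCC759.
Digit sum: 14+2+8+12+11+7+8+5+7+12+5+4+11+12+12+7+5+9 = 151.

151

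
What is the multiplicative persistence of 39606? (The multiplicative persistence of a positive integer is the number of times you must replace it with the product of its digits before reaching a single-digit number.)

39606 → 0 (1 step)

1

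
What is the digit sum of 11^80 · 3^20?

11^80 · 3^20 = 714232991522165517489909825121708953760589357873852405356617501259797060614248106670748581201
Sum of its 93 digits: 414.

414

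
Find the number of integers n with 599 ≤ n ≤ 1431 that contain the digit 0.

The integers in [599, 1431] that contain the digit 0: 600, 601, 602, 603, 604, 605, …, 1420, 1430.
246 qualify.

246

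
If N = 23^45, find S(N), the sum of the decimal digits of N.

278

23^45 = 18956258430116202791319715713277227626159289499745290235663543
Sum of its 62 digits: 278.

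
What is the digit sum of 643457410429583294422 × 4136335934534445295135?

178

643457410429583294422 × 4136335934534445295135 = 2661556009102364542987661831070431389236970
Sum of its 43 digits: 178.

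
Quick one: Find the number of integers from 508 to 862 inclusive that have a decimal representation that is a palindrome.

The integers in [508, 862] that have a decimal representation that is a palindrome: 515, 525, 535, 545, 555, 565, …, 848, 858.
35 qualify.

35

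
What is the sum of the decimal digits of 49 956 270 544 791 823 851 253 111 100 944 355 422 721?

161

4+9+9+5+6+2+7+0+5+4+4+7+9+1+8+2+3+8+5+1+2+5+3+1+1+1+1+0+0+9+4+4+3+5+5+4+2+2+7+2+1 = 161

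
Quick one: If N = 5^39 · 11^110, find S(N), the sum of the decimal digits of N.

617

5^39 · 11^110 = 6501679190837427497921812720279749837533614426259911331897568174058669209244420296021193714090815011909790765404251942527480423450469970703125
Sum of its 142 digits: 617.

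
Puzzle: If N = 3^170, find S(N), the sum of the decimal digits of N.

3^170 = 1290070078170102666248196035845070394933441741644993085810116441344597492642263849
Sum of its 82 digits: 342.

342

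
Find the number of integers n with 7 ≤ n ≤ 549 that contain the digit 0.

The integers in [7, 549] that contain the digit 0: 10, 20, 30, 40, 50, 60, …, 530, 540.
99 qualify.

99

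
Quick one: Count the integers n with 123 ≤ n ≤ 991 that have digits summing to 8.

The integers in [123, 991] that have digits summing to 8: 125, 134, 143, 152, 161, 170, …, 710, 800.
34 qualify.

34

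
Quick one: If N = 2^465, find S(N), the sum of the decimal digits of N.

2^465 = 95268205270873786358080970147496530326800480428008152797215483387004752771599292606210513399154418065180265231976520474104247304665780191232
Sum of its 140 digits: 584.

584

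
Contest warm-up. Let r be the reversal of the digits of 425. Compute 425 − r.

-99

Reverse of 425 is 524.
425 − 524 = -99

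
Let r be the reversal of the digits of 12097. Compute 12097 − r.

Reverse of 12097 is 79021.
12097 − 79021 = -66924

-66924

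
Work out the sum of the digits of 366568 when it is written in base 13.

40

366568 in base 13 is CAB07.
Digit sum: 12+10+11+0+7 = 40.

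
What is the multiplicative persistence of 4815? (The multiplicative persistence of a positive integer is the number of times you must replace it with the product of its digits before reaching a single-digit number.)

4815 → 160 → 0 (2 steps)

2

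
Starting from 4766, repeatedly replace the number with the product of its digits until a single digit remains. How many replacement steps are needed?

4766 → 1008 → 0 (2 steps)

2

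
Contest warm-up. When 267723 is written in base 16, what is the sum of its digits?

267723 in base 16 is 415CB.
Digit sum: 4+1+5+12+11 = 33.

33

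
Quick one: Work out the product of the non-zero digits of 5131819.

1080

5×1×3×1×8×1×9 = 1080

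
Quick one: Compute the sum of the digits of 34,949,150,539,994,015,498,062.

109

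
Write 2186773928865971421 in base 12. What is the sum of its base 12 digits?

119

2186773928865971421 in base 12 is B9B252B97767651B9.
Digit sum: 11+9+11+2+5+2+11+9+7+7+6+7+6+5+1+11+9 = 119.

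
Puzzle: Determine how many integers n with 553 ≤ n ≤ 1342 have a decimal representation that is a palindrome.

49

The integers in [553, 1342] that have a decimal representation that is a palindrome: 555, 565, 575, 585, 595, 606, …, 1221, 1331.
49 qualify.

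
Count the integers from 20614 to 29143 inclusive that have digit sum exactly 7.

35

The integers in [20614, 29143] that have digit sum exactly 7: 21004, 21013, 21022, 21031, 21040, 21103, …, 24100, 25000.
35 qualify.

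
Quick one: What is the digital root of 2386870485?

2+3+8+6+8+7+0+4+8+5 = 51
5+1 = 6

6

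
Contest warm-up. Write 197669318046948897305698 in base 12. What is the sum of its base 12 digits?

124

197669318046948897305698 in base 12 is 43687B8361850B313B096A.
Digit sum: 4+3+6+8+7+11+8+3+6+1+8+5+0+11+3+1+3+11+0+9+6+10 = 124.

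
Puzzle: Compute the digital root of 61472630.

2

6+1+4+7+2+6+3+0 = 29
2+9 = 11
1+1 = 2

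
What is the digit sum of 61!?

315

61! = 507580213877224798800856812176625227226004528988036003099405939480985600000000000000
Sum of its 84 digits: 315.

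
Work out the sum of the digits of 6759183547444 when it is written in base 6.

34

6759183547444 in base 6 is 22213043121115204.
Digit sum: 2+2+2+1+3+0+4+3+1+2+1+1+1+5+2+0+4 = 34.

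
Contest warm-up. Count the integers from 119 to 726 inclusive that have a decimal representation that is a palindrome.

60

The integers in [119, 726] that have a decimal representation that is a palindrome: 121, 131, 141, 151, 161, 171, …, 707, 717.
60 qualify.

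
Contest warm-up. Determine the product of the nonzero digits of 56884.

5×6×8×8×4 = 7680

7680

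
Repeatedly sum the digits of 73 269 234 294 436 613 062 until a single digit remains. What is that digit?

7+3+2+6+9+2+3+4+2+9+4+4+3+6+6+1+3+0+6+2 = 82
8+2 = 10
1+0 = 1

1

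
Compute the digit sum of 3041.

3+0+4+1 = 8

8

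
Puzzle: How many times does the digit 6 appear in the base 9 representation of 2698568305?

2

2698568305 in base 9 is 6861743707.
The digit 6 appears 2 times.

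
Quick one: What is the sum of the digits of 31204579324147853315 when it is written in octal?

69

31204579324147853315 in base 8 is 3304147371037525164003.
Digit sum: 3+3+0+4+1+4+7+3+7+1+0+3+7+5+2+5+1+6+4+0+0+3 = 69.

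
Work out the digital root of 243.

2+4+3 = 9

9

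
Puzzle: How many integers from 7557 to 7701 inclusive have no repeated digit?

The integers in [7557, 7701] that have no repeated digit: 7560, 7561, 7562, 7563, 7564, 7568, …, 7695, 7698.
77 qualify.

77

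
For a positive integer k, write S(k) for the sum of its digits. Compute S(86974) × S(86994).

S(86974) = 8+6+9+7+4 = 34.
S(86994) = 8+6+9+9+4 = 36.
34 · 36 = 1224.

1224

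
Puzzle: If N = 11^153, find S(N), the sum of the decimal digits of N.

11^153 = 2153182439418108835992644412729930590457960981217217920404787646028283627969774739067090294471817560382112235760043481754894971704029560339644377201975497940331
Sum of its 160 digits: 719.

719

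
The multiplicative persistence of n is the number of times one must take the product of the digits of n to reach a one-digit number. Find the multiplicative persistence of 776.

776 → 294 → 72 → 14 → 4 (4 steps)

4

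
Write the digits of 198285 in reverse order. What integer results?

Reversing 198285 gives 582891.

582891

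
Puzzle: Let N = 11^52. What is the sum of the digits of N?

223

11^52 = 1420429319844313329730664601483335671261683881745483121
Sum of its 55 digits: 223.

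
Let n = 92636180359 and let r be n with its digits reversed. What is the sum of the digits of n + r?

Reversal of 92636180359 is 95308163629; 92636180359 + 95308163629 = 187944343988.
Digit sum of 187944343988: 1+8+7+9+4+4+3+4+3+9+8+8 = 68.

68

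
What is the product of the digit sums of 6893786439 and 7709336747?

S(6893786439) = 6+8+9+3+7+8+6+4+3+9 = 63.
S(7709336747) = 7+7+0+9+3+3+6+7+4+7 = 53.
63 · 53 = 3339.

3339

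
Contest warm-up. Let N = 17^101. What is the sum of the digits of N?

530

17^101 = 18851289337273321902203899169876614429412291850047951914847087301741088868523233861111219802352086591017223675552162759336017
Sum of its 125 digits: 530.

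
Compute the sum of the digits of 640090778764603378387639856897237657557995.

6+4+0+0+9+0+7+7+8+7+6+4+6+0+3+3+7+8+3+8+7+6+3+9+8+5+6+8+9+7+2+3+7+6+5+7+5+5+7+9+9+5 = 234

234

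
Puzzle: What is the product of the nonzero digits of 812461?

384

8×1×2×4×6×1 = 384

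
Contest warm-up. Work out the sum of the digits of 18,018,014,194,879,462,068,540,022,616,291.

1+8+0+1+8+0+1+4+1+9+4+8+7+9+4+6+2+0+6+8+5+4+0+0+2+2+6+1+6+2+9+1 = 125

125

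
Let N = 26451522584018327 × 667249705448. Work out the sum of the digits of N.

26451522584018327 × 667249705448 = 17649770652837348522983745496
Sum of its 29 digits: 151.

151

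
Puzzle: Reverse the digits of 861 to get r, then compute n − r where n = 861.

Reverse of 861 is 168.
861 − 168 = 693

693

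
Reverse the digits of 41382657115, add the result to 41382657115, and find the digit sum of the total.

59

Reversal of 41382657115 is 51175628314; 41382657115 + 51175628314 = 92558285429.
Digit sum of 92558285429: 9+2+5+5+8+2+8+5+4+2+9 = 59.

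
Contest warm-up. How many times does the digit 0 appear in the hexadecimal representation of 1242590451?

1

1242590451 in base 16 is 4A106CF3.
The digit 0 appears 1 time.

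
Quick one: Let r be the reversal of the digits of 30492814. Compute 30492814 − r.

Reverse of 30492814 is 41829403.
30492814 − 41829403 = -11336589

-11336589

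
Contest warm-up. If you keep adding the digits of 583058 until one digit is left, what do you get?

2

5+8+3+0+5+8 = 29
2+9 = 11
1+1 = 2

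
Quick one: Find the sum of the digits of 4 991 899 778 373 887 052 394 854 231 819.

171

4+9+9+1+8+9+9+7+7+8+3+7+3+8+8+7+0+5+2+3+9+4+8+5+4+2+3+1+8+1+9 = 171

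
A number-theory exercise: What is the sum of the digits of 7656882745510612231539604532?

7+6+5+6+8+8+2+7+4+5+5+1+0+6+1+2+2+3+1+5+3+9+6+0+4+5+3+2 = 116

116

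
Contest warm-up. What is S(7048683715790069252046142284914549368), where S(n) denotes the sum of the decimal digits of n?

169

7+0+4+8+6+8+3+7+1+5+7+9+0+0+6+9+2+5+2+0+4+6+1+4+2+2+8+4+9+1+4+5+4+9+3+6+8 = 169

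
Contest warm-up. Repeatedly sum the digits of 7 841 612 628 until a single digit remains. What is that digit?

9

7+8+4+1+6+1+2+6+2+8 = 45
4+5 = 9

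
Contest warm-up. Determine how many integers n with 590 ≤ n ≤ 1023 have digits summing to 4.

3

The integers in [590, 1023] that have digits summing to 4: 1003, 1012, 1021.
3 qualify.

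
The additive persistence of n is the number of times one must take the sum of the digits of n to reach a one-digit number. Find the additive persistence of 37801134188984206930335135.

37801134188984206930335135 → 105 → 6 (2 steps)

2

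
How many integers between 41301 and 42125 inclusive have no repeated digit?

300

The integers in [41301, 42125] that have no repeated digit: 41302, 41305, 41306, 41307, 41308, 41309, …, 42108, 42109.
300 qualify.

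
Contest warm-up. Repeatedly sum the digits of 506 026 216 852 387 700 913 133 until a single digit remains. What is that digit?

7

5+0+6+0+2+6+2+1+6+8+5+2+3+8+7+7+0+0+9+1+3+1+3+3 = 88
8+8 = 16
1+6 = 7
(Equivalently, 506 026 216 852 387 700 913 133 mod 9 = 7.)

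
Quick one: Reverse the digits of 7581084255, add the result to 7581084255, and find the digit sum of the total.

36

Reversal of 7581084255 is 5524801857; 7581084255 + 5524801857 = 13105886112.
Digit sum of 13105886112: 1+3+1+0+5+8+8+6+1+1+2 = 36.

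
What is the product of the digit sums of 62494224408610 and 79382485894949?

S(62494224408610) = 6+2+4+9+4+2+2+4+4+0+8+6+1+0 = 52.
S(79382485894949) = 7+9+3+8+2+4+8+5+8+9+4+9+4+9 = 89.
52 · 89 = 4628.

4628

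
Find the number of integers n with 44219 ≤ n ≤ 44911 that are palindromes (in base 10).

7

The integers in [44219, 44911] that are palindromes (in base 10): 44244, 44344, 44444, 44544, 44644, 44744, 44844.
7 qualify.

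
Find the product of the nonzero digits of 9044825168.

552960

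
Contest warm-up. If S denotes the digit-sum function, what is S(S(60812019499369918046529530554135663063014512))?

First digit sum: 179.
1+7+9 = 17.

17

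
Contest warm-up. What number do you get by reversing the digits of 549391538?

Reversing 549391538 gives 835193945.

835193945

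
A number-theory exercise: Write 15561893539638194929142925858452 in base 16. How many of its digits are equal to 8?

3

15561893539638194929142925858452 in base 16 is C46B30A16F318089797B8F9694.
The digit 8 appears 3 times.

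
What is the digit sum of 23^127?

23^127 = 86983158636085217185923837306645477455071529111502674097386887804152656457346827340101822692094472488200702292246599487849077813355045519768091587788009736772856096134951847
Sum of its 173 digits: 815.

815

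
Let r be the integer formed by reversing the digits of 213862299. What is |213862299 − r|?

Reverse of 213862299 is 992268312.
|213862299 − 992268312| = 778406013

778406013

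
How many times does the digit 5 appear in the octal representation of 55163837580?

55163837580 in base 8 is 633001256214.
The digit 5 appears 1 time.

1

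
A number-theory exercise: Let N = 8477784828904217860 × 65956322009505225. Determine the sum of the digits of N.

120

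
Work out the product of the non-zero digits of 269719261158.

3265920

2×6×9×7×1×9×2×6×1×1×5×8 = 3265920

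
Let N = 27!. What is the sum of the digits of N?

108

27! = 10888869450418352160768000000
Sum of its 29 digits: 108.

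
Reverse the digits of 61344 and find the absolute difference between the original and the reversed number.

Reverse of 61344 is 44316.
|61344 − 44316| = 17028

17028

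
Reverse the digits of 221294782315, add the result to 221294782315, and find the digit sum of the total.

56

Reversal of 221294782315 is 513287492122; 221294782315 + 513287492122 = 734582274437.
Digit sum of 734582274437: 7+3+4+5+8+2+2+7+4+4+3+7 = 56.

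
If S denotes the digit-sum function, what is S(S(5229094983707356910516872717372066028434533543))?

3

First digit sum: 201.
2+0+1 = 3.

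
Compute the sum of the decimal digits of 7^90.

298

7^90 = 11450477594321044359340126713545146077054004823284978858214566372120240027249
Sum of its 77 digits: 298.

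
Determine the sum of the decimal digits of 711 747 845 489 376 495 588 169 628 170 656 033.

7+1+1+7+4+7+8+4+5+4+8+9+3+7+6+4+9+5+5+8+8+1+6+9+6+2+8+1+7+0+6+5+6+0+3+3 = 183

183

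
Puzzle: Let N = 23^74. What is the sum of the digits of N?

23^74 = 58594906461125421587550609955067038523387216894524456953434518084355933493745392400859823927136880209
Sum of its 101 digits: 466.

466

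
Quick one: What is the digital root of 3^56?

The digital root of n equals n mod 9 (or 9 when 9 | n), so we need 3^56 mod 9.
3^56 ≡ 0 (mod 9), so the digital root is 9.

9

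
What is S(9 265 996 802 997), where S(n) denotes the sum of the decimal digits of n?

81

9+2+6+5+9+9+6+8+0+2+9+9+7 = 81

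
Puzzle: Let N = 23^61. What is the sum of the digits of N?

320

23^61 = 116251347890871361278564061113207303341454579698200248077134264441710043082362528823
Sum of its 84 digits: 320.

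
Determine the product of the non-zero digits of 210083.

48

2×1×8×3 = 48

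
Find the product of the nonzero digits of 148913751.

1×4×8×9×1×3×7×5×1 = 30240

30240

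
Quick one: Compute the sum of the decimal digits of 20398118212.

2+0+3+9+8+1+1+8+2+1+2 = 37

37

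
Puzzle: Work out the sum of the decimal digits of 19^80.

19^80 = 1996586251464506635890620712520167111140046472389308873127642730263440424876828325289993051785145582401
Sum of its 103 digits: 433.

433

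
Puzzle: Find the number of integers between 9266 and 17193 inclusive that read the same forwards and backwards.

The integers in [9266, 17193] that read the same forwards and backwards: 9339, 9449, 9559, 9669, 9779, 9889, …, 17071, 17171.
79 qualify.

79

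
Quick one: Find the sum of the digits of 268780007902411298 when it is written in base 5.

268780007902411298 in base 5 is 4223314013122141004130143.
Digit sum: 4+2+2+3+3+1+4+0+1+3+1+2+2+1+4+1+0+0+4+1+3+0+1+4+3 = 50.

50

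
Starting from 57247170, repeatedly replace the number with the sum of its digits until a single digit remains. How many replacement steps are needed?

57247170 → 33 → 6 (2 steps)

2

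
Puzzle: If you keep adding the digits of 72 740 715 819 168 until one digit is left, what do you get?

3

7+2+7+4+0+7+1+5+8+1+9+1+6+8 = 66
6+6 = 12
1+2 = 3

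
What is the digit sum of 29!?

126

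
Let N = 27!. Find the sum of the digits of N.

27! = 10888869450418352160768000000
Sum of its 29 digits: 108.

108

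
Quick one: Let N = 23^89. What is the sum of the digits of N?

23^89 = 15623466681276156747178316813858274418623599893731942447455683689064702400652993188472147475623050823019362324445456491863
Sum of its 122 digits: 560.

560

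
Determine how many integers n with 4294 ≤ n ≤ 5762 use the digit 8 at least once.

The integers in [4294, 5762] that use the digit 8 at least once: 4298, 4308, 4318, 4328, 4338, 4348, …, 5748, 5758.
354 qualify.

354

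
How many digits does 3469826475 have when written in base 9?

3469826475 in base 9 is 8854073080, which has 10 digits.

10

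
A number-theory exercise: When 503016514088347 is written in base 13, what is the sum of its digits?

91

503016514088347 in base 13 is 1878A33B6255AC.
Digit sum: 1+8+7+8+10+3+3+11+6+2+5+5+10+12 = 91.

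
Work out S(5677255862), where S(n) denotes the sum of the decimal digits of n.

5+6+7+7+2+5+5+8+6+2 = 53

53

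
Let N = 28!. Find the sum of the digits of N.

90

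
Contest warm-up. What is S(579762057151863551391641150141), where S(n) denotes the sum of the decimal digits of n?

119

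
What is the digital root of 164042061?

6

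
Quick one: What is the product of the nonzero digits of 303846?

3×3×8×4×6 = 1728

1728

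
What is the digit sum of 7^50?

7^50 = 1798465042647412146620280340569649349251249
Sum of its 43 digits: 184.

184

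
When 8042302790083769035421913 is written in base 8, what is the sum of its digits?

82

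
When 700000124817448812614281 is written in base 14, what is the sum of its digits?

141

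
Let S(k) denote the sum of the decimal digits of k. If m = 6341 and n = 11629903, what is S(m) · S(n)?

434

S(6341) = 6+3+4+1 = 14.
S(11629903) = 1+1+6+2+9+9+0+3 = 31.
14 · 31 = 434.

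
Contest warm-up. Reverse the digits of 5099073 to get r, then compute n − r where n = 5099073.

1389168

Reverse of 5099073 is 3709905.
5099073 − 3709905 = 1389168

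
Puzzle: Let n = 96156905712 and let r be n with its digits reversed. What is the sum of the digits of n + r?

Reversal of 96156905712 is 21750965169; 96156905712 + 21750965169 = 117907870881.
Digit sum of 117907870881: 1+1+7+9+0+7+8+7+0+8+8+1 = 57.

57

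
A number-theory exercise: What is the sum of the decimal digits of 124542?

18

1+2+4+5+4+2 = 18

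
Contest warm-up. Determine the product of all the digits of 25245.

2×5×2×4×5 = 400

400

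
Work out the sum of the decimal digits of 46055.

4+6+0+5+5 = 20

20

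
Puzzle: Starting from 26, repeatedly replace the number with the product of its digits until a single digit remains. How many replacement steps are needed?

2

26 → 12 → 2 (2 steps)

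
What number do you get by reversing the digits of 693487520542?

Reversing 693487520542 gives 245025784396.

245025784396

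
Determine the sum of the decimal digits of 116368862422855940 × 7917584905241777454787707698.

187

116368862422855940 × 7917584905241777454787707698 = 921360348559361284906724729319963315083026120
Sum of its 45 digits: 187.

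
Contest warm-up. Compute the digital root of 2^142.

7

The digital root of n equals n mod 9 (or 9 when 9 | n), so we need 2^142 mod 9.
2^142 ≡ 7 (mod 9), so the digital root is 7.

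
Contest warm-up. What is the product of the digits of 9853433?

9×8×5×3×4×3×3 = 38880

38880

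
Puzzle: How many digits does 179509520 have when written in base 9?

179509520 in base 9 is 414700682, which has 9 digits.

9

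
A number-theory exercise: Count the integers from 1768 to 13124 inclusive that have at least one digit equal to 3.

3876

The integers in [1768, 13124] that have at least one digit equal to 3: 1773, 1783, 1793, 1803, 1813, 1823, …, 13123, 13124.
3876 qualify.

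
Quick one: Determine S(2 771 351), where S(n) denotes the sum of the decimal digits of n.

2+7+7+1+3+5+1 = 26

26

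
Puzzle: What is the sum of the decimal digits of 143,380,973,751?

51

1+4+3+3+8+0+9+7+3+7+5+1 = 51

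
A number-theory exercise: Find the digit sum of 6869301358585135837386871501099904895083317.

208

6+8+6+9+3+0+1+3+5+8+5+8+5+1+3+5+8+3+7+3+8+6+8+7+1+5+0+1+0+9+9+9+0+4+8+9+5+0+8+3+3+1+7 = 208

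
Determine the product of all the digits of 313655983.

291600

3×1×3×6×5×5×9×8×3 = 291600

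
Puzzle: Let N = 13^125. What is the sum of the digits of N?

610

13^125 = 17495205107231218793576963634827826483450203134131760434049069074576382037456993684822326893030505066375595924533664676070430456468911381693
Sum of its 140 digits: 610.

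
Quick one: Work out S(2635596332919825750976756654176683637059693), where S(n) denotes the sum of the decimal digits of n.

2+6+3+5+5+9+6+3+3+2+9+1+9+8+2+5+7+5+0+9+7+6+7+5+6+6+5+4+1+7+6+6+8+3+6+3+7+0+5+9+6+9+3 = 224

224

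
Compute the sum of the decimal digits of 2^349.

452

2^349 = 1146749307995035755805410447651043470398282494584140561868794419693461438044242404035009276555062843277312
Sum of its 106 digits: 452.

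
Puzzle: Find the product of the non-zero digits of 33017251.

630

3×3×1×7×2×5×1 = 630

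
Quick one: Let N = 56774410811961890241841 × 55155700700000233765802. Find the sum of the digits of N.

182

56774410811961890241841 × 55155700700000233765802 = 3131432410163427269900909348731165819935321482
Sum of its 46 digits: 182.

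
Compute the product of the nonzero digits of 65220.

120

6×5×2×2 = 120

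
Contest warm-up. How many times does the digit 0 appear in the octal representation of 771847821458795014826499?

3

771847821458795014826499 in base 8 is 243343721111774011215525003.
The digit 0 appears 3 times.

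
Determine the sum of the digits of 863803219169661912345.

93

8+6+3+8+0+3+2+1+9+1+6+9+6+6+1+9+1+2+3+4+5 = 93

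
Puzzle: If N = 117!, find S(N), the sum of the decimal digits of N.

117! = 3969937160808720895401959629498630647790406360168322301129748464310422041758630649341780708631240196854767624444057168110272995649603642560353748940315749184568295424000000000000000000000000000
Sum of its 193 digits: 738.

738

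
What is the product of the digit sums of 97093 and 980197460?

S(97093) = 9+7+0+9+3 = 28.
S(980197460) = 9+8+0+1+9+7+4+6+0 = 44.
28 · 44 = 1232.

1232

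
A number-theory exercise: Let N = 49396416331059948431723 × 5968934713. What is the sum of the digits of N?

49396416331059948431723 × 5968934713 = 294843984136263826278101325100499
Sum of its 33 digits: 140.

140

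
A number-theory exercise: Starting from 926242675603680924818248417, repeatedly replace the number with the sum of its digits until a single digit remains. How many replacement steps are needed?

2

926242675603680924818248417 → 124 → 7 (2 steps)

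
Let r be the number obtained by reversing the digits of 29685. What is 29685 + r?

Reverse of 29685 is 58692.
29685 + 58692 = 88377

88377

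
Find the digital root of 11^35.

5

The digital root of n equals n mod 9 (or 9 when 9 | n), so we need 11^35 mod 9.
11^35 ≡ 5 (mod 9), so the digital root is 5.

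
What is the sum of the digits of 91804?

22

9+1+8+0+4 = 22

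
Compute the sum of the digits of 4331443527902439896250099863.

128

4+3+3+1+4+4+3+5+2+7+9+0+2+4+3+9+8+9+6+2+5+0+0+9+9+8+6+3 = 128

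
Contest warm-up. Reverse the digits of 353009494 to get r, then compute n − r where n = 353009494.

-141890859

Reverse of 353009494 is 494900353.
353009494 − 494900353 = -141890859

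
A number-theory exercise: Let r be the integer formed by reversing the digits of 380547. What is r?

745083

Reversing 380547 gives 745083.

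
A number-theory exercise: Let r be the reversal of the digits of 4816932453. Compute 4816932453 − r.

Reverse of 4816932453 is 3542396184.
4816932453 − 3542396184 = 1274536269

1274536269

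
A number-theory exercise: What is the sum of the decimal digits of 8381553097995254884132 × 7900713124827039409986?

8381553097995254884132 × 7900713124827039409986 = 66220246567765843081719117787168214073742152
Sum of its 44 digits: 189.

189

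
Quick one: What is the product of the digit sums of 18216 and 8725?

S(18216) = 1+8+2+1+6 = 18.
S(8725) = 8+7+2+5 = 22.
18 · 22 = 396.

396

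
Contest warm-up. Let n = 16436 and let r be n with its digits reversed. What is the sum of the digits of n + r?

40

Reversal of 16436 is 63461; 16436 + 63461 = 79897.
Digit sum of 79897: 7+9+8+9+7 = 40.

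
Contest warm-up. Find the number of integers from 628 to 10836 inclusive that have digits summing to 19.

683

The integers in [628, 10836] that have digits summing to 19: 649, 658, 667, 676, 685, 694, …, 10819, 10828.
683 qualify.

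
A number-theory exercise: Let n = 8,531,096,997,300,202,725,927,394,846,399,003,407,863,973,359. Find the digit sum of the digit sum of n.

11

First digit sum: 218.
2+1+8 = 11.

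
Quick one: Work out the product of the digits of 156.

30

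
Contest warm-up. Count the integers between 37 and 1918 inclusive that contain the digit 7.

522

The integers in [37, 1918] that contain the digit 7: 37, 47, 57, 67, 70, 71, …, 1907, 1917.
522 qualify.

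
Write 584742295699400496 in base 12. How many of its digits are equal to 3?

584742295699400496 in base 12 is 31B528A6451209440.
The digit 3 appears 1 time.

1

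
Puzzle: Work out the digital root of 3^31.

The digital root of n equals n mod 9 (or 9 when 9 | n), so we need 3^31 mod 9.
3^31 ≡ 0 (mod 9), so the digital root is 9.

9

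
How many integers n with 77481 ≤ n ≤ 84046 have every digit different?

The integers in [77481, 84046] that have every digit different: 78012, 78013, 78014, 78015, 78016, 78019, …, 84037, 84039.
2034 qualify.

2034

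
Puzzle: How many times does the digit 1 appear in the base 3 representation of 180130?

180130 in base 3 is 100011002111.
The digit 1 appears 6 times.

6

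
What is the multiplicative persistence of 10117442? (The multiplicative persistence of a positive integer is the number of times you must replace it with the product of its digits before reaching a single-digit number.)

1

10117442 → 0 (1 step)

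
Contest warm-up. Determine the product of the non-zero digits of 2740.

56

2×7×4 = 56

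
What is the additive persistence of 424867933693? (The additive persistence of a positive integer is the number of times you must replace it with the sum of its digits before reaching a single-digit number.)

3

424867933693 → 64 → 10 → 1 (3 steps)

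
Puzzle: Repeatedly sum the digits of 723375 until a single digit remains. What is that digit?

7+2+3+3+7+5 = 27
2+7 = 9

9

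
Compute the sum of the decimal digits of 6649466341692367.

82

6+6+4+9+4+6+6+3+4+1+6+9+2+3+6+7 = 82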